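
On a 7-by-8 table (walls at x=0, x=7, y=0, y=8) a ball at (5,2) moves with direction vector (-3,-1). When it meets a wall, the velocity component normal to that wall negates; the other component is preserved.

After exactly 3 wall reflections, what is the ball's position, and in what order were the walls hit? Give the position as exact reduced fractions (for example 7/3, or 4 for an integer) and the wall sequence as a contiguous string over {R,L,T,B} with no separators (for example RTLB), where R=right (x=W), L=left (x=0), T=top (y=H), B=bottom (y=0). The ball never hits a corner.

1. t=5/3 → L at (0,1/3); v=(3,-1)
2. t=1/3 → B at (1,0); v=(3,1)
3. t=2 → R at (7,2); v=(-3,1)

Final position: (7,2)
Wall sequence: LBR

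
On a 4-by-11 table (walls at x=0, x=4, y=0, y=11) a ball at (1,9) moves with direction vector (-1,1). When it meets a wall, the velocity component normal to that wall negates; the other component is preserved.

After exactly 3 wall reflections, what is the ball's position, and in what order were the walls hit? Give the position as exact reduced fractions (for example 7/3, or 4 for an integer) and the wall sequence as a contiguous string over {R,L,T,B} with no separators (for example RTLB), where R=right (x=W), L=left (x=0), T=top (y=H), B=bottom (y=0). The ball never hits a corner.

Final position: (4,8)
Wall sequence: LTR

1. t=1 → L at (0,10); v=(1,1)
2. t=1 → T at (1,11); v=(1,-1)
3. t=3 → R at (4,8); v=(-1,-1)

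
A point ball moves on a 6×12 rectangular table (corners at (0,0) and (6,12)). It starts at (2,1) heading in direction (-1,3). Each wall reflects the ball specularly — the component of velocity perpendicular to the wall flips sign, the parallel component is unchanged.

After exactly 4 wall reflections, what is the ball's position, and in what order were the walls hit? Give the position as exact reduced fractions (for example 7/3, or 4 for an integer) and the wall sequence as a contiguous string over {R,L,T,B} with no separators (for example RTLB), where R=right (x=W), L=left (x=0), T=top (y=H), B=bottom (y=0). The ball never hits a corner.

1. t=2 → L at (0,7); v=(1,3)
2. t=5/3 → T at (5/3,12); v=(1,-3)
3. t=4 → B at (17/3,0); v=(1,3)
4. t=1/3 → R at (6,1); v=(-1,3)

Final position: (6,1)
Wall sequence: LTBR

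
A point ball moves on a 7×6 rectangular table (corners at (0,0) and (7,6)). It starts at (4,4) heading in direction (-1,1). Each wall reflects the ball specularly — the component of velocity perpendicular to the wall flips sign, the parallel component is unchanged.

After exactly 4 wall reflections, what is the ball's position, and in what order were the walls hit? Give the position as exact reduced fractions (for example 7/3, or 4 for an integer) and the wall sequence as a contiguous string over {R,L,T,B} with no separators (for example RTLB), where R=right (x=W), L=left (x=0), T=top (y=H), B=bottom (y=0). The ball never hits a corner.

Final position: (7,3)
Wall sequence: TLBR

1. t=2 → T at (2,6); v=(-1,-1)
2. t=2 → L at (0,4); v=(1,-1)
3. t=4 → B at (4,0); v=(1,1)
4. t=3 → R at (7,3); v=(-1,1)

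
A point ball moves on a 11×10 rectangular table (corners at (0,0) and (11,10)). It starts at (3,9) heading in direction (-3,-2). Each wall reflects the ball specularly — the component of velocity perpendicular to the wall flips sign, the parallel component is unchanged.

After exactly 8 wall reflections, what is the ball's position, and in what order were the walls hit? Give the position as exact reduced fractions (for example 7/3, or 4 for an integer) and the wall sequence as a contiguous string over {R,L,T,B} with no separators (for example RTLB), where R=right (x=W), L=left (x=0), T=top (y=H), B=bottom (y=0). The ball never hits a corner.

Final position: (0,7/3)
Wall sequence: LBRLTRBL

1. t=1 → L at (0,7); v=(3,-2)
2. t=7/2 → B at (21/2,0); v=(3,2)
3. t=1/6 → R at (11,1/3); v=(-3,2)
4. t=11/3 → L at (0,23/3); v=(3,2)
5. t=7/6 → T at (7/2,10); v=(3,-2)
6. t=5/2 → R at (11,5); v=(-3,-2)
7. t=5/2 → B at (7/2,0); v=(-3,2)
8. t=7/6 → L at (0,7/3); v=(3,2)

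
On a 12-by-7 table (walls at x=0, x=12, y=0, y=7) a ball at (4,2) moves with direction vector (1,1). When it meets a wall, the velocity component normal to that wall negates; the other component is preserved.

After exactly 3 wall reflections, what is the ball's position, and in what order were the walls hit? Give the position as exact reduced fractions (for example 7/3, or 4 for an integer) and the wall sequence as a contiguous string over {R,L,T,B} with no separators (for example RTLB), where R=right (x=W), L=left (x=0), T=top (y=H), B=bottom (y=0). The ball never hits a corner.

1. t=5 → T at (9,7); v=(1,-1)
2. t=3 → R at (12,4); v=(-1,-1)
3. t=4 → B at (8,0); v=(-1,1)

Final position: (8,0)
Wall sequence: TRB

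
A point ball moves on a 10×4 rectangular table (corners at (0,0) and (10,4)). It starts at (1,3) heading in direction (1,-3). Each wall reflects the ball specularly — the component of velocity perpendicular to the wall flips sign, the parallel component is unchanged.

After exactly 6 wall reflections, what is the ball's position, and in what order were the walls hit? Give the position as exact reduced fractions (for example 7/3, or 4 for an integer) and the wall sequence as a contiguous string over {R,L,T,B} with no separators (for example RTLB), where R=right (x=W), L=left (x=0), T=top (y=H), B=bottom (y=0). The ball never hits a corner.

Final position: (26/3,4)
Wall sequence: BTBTBT

1. t=1 → B at (2,0); v=(1,3)
2. t=4/3 → T at (10/3,4); v=(1,-3)
3. t=4/3 → B at (14/3,0); v=(1,3)
4. t=4/3 → T at (6,4); v=(1,-3)
5. t=4/3 → B at (22/3,0); v=(1,3)
6. t=4/3 → T at (26/3,4); v=(1,-3)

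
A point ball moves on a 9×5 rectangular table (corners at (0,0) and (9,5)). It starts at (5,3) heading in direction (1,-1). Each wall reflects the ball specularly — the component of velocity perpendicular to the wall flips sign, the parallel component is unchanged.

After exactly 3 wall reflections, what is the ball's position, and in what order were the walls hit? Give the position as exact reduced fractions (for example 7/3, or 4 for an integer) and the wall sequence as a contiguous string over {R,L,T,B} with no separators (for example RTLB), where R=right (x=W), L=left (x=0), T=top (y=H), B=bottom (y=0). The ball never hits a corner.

Final position: (5,5)
Wall sequence: BRT

1. t=3 → B at (8,0); v=(1,1)
2. t=1 → R at (9,1); v=(-1,1)
3. t=4 → T at (5,5); v=(-1,-1)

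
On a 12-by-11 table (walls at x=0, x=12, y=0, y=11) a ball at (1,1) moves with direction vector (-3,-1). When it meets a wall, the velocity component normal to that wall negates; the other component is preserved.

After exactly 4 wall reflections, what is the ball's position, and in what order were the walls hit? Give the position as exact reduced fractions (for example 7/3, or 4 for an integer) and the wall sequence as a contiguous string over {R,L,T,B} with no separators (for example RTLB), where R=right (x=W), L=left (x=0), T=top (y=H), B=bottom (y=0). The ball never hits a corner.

1. t=1/3 → L at (0,2/3); v=(3,-1)
2. t=2/3 → B at (2,0); v=(3,1)
3. t=10/3 → R at (12,10/3); v=(-3,1)
4. t=4 → L at (0,22/3); v=(3,1)

Final position: (0,22/3)
Wall sequence: LBRL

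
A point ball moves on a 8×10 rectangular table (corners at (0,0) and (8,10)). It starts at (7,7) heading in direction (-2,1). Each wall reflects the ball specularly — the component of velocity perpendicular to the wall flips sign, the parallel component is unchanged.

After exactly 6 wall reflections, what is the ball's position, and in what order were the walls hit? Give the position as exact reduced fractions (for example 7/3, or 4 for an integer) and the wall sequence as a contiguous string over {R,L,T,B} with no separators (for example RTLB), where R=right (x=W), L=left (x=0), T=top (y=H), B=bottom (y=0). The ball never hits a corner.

1. t=3 → T at (1,10); v=(-2,-1)
2. t=1/2 → L at (0,19/2); v=(2,-1)
3. t=4 → R at (8,11/2); v=(-2,-1)
4. t=4 → L at (0,3/2); v=(2,-1)
5. t=3/2 → B at (3,0); v=(2,1)
6. t=5/2 → R at (8,5/2); v=(-2,1)

Final position: (8,5/2)
Wall sequence: TLRLBR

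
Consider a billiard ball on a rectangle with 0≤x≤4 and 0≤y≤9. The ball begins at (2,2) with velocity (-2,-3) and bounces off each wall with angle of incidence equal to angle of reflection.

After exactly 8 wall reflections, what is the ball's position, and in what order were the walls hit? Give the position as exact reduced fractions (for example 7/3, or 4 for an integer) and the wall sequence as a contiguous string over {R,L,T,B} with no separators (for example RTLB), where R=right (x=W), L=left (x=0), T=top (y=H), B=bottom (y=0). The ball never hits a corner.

1. t=2/3 → B at (2/3,0); v=(-2,3)
2. t=1/3 → L at (0,1); v=(2,3)
3. t=2 → R at (4,7); v=(-2,3)
4. t=2/3 → T at (8/3,9); v=(-2,-3)
5. t=4/3 → L at (0,5); v=(2,-3)
6. t=5/3 → B at (10/3,0); v=(2,3)
7. t=1/3 → R at (4,1); v=(-2,3)
8. t=2 → L at (0,7); v=(2,3)

Final position: (0,7)
Wall sequence: BLRTLBRL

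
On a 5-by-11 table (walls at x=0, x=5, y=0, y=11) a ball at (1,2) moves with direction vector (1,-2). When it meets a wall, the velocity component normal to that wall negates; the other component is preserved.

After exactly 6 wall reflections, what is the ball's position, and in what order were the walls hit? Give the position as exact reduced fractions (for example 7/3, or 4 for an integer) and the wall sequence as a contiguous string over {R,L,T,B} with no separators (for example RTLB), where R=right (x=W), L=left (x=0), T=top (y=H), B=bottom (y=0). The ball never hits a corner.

1. t=1 → B at (2,0); v=(1,2)
2. t=3 → R at (5,6); v=(-1,2)
3. t=5/2 → T at (5/2,11); v=(-1,-2)
4. t=5/2 → L at (0,6); v=(1,-2)
5. t=3 → B at (3,0); v=(1,2)
6. t=2 → R at (5,4); v=(-1,2)

Final position: (5,4)
Wall sequence: BRTLBR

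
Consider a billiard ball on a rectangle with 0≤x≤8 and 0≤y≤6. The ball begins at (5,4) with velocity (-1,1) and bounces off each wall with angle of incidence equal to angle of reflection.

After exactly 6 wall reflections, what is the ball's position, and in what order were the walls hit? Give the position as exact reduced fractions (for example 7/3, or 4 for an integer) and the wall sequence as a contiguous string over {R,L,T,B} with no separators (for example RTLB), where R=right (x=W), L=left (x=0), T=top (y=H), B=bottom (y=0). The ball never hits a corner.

Final position: (1,0)
Wall sequence: TLBRTB

1. t=2 → T at (3,6); v=(-1,-1)
2. t=3 → L at (0,3); v=(1,-1)
3. t=3 → B at (3,0); v=(1,1)
4. t=5 → R at (8,5); v=(-1,1)
5. t=1 → T at (7,6); v=(-1,-1)
6. t=6 → B at (1,0); v=(-1,1)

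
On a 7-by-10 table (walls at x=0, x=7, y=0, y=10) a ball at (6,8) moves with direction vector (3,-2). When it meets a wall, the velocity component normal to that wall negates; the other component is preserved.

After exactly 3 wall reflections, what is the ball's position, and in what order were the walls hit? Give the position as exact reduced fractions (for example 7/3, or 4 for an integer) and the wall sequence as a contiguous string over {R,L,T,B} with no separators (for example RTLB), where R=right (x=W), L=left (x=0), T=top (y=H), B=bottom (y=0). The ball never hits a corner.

1. t=1/3 → R at (7,22/3); v=(-3,-2)
2. t=7/3 → L at (0,8/3); v=(3,-2)
3. t=4/3 → B at (4,0); v=(3,2)

Final position: (4,0)
Wall sequence: RLB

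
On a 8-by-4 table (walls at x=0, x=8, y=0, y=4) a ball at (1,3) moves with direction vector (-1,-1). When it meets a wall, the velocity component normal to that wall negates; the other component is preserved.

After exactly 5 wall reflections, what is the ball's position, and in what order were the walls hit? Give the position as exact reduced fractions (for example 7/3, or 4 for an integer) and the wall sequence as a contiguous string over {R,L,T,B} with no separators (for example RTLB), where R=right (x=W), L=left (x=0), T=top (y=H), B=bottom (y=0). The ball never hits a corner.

1. t=1 → L at (0,2); v=(1,-1)
2. t=2 → B at (2,0); v=(1,1)
3. t=4 → T at (6,4); v=(1,-1)
4. t=2 → R at (8,2); v=(-1,-1)
5. t=2 → B at (6,0); v=(-1,1)

Final position: (6,0)
Wall sequence: LBTRB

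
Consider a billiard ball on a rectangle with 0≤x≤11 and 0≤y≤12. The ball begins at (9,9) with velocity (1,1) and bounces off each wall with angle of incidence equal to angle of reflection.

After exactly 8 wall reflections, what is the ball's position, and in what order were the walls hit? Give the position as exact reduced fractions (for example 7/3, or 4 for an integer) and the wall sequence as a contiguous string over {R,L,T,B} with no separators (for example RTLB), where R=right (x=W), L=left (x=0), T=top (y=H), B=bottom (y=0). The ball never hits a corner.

1. t=2 → R at (11,11); v=(-1,1)
2. t=1 → T at (10,12); v=(-1,-1)
3. t=10 → L at (0,2); v=(1,-1)
4. t=2 → B at (2,0); v=(1,1)
5. t=9 → R at (11,9); v=(-1,1)
6. t=3 → T at (8,12); v=(-1,-1)
7. t=8 → L at (0,4); v=(1,-1)
8. t=4 → B at (4,0); v=(1,1)

Final position: (4,0)
Wall sequence: RTLBRTLB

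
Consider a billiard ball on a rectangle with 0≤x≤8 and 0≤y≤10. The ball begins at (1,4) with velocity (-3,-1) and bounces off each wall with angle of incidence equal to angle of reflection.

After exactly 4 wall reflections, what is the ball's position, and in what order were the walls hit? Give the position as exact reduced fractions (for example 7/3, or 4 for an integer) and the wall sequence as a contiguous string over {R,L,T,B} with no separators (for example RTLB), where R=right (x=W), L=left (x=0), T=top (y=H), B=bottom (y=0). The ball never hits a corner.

Final position: (0,5/3)
Wall sequence: LRBL

1. t=1/3 → L at (0,11/3); v=(3,-1)
2. t=8/3 → R at (8,1); v=(-3,-1)
3. t=1 → B at (5,0); v=(-3,1)
4. t=5/3 → L at (0,5/3); v=(3,1)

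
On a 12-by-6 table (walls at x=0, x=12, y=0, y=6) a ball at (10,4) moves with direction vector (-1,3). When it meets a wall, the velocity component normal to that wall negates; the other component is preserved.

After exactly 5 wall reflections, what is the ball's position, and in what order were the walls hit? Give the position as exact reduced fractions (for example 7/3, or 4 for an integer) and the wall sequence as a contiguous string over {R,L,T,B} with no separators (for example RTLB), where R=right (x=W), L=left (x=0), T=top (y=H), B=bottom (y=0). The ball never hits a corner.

1. t=2/3 → T at (28/3,6); v=(-1,-3)
2. t=2 → B at (22/3,0); v=(-1,3)
3. t=2 → T at (16/3,6); v=(-1,-3)
4. t=2 → B at (10/3,0); v=(-1,3)
5. t=2 → T at (4/3,6); v=(-1,-3)

Final position: (4/3,6)
Wall sequence: TBTBT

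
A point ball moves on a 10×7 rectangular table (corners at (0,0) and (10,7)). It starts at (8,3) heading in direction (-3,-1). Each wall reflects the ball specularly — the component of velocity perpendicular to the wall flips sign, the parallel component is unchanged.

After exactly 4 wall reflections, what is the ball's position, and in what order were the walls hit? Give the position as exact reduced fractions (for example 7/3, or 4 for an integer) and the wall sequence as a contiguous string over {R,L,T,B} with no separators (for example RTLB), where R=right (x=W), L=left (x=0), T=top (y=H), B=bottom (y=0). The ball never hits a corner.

1. t=8/3 → L at (0,1/3); v=(3,-1)
2. t=1/3 → B at (1,0); v=(3,1)
3. t=3 → R at (10,3); v=(-3,1)
4. t=10/3 → L at (0,19/3); v=(3,1)

Final position: (0,19/3)
Wall sequence: LBRL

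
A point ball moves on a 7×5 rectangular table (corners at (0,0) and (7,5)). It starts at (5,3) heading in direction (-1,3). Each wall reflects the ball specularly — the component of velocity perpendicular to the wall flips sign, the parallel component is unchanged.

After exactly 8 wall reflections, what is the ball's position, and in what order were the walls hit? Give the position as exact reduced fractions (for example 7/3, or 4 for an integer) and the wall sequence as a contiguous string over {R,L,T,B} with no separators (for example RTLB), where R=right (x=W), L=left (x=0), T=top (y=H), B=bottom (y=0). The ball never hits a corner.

Final position: (17/3,5)
Wall sequence: TBTLBTBT

1. t=2/3 → T at (13/3,5); v=(-1,-3)
2. t=5/3 → B at (8/3,0); v=(-1,3)
3. t=5/3 → T at (1,5); v=(-1,-3)
4. t=1 → L at (0,2); v=(1,-3)
5. t=2/3 → B at (2/3,0); v=(1,3)
6. t=5/3 → T at (7/3,5); v=(1,-3)
7. t=5/3 → B at (4,0); v=(1,3)
8. t=5/3 → T at (17/3,5); v=(1,-3)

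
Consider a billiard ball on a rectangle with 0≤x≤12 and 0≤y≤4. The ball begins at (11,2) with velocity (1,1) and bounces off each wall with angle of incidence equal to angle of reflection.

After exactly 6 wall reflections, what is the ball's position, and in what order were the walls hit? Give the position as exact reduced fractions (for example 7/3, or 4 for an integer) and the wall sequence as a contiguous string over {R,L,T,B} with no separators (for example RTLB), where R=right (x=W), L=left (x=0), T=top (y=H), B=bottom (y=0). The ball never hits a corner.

Final position: (1,0)
Wall sequence: RTBTLB

1. t=1 → R at (12,3); v=(-1,1)
2. t=1 → T at (11,4); v=(-1,-1)
3. t=4 → B at (7,0); v=(-1,1)
4. t=4 → T at (3,4); v=(-1,-1)
5. t=3 → L at (0,1); v=(1,-1)
6. t=1 → B at (1,0); v=(1,1)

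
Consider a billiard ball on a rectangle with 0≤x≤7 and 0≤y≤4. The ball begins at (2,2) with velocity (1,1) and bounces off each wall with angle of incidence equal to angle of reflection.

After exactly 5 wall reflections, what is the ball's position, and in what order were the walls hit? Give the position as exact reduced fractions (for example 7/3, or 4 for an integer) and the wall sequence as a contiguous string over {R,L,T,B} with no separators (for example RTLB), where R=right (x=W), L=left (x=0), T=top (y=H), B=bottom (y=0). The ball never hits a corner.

1. t=2 → T at (4,4); v=(1,-1)
2. t=3 → R at (7,1); v=(-1,-1)
3. t=1 → B at (6,0); v=(-1,1)
4. t=4 → T at (2,4); v=(-1,-1)
5. t=2 → L at (0,2); v=(1,-1)

Final position: (0,2)
Wall sequence: TRBTL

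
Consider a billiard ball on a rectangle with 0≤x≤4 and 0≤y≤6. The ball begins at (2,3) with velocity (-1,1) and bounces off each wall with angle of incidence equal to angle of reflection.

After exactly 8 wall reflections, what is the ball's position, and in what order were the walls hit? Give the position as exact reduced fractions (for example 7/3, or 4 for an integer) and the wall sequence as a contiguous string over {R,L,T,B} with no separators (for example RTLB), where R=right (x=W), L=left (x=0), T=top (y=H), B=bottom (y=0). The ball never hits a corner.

1. t=2 → L at (0,5); v=(1,1)
2. t=1 → T at (1,6); v=(1,-1)
3. t=3 → R at (4,3); v=(-1,-1)
4. t=3 → B at (1,0); v=(-1,1)
5. t=1 → L at (0,1); v=(1,1)
6. t=4 → R at (4,5); v=(-1,1)
7. t=1 → T at (3,6); v=(-1,-1)
8. t=3 → L at (0,3); v=(1,-1)

Final position: (0,3)
Wall sequence: LTRBLRTL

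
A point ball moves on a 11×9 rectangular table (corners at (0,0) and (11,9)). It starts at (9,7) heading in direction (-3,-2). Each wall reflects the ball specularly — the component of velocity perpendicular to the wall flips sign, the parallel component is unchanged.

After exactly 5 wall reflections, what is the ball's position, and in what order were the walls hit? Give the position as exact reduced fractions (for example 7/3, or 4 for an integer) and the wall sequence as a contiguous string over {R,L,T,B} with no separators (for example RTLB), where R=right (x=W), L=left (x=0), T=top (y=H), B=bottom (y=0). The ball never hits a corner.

1. t=3 → L at (0,1); v=(3,-2)
2. t=1/2 → B at (3/2,0); v=(3,2)
3. t=19/6 → R at (11,19/3); v=(-3,2)
4. t=4/3 → T at (7,9); v=(-3,-2)
5. t=7/3 → L at (0,13/3); v=(3,-2)

Final position: (0,13/3)
Wall sequence: LBRTL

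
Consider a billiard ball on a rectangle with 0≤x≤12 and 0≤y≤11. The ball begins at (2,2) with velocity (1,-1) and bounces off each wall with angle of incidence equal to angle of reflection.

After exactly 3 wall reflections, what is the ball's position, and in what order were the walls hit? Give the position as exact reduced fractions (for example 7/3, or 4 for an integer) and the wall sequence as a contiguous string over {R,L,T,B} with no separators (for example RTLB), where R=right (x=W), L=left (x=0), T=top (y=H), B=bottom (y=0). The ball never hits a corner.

1. t=2 → B at (4,0); v=(1,1)
2. t=8 → R at (12,8); v=(-1,1)
3. t=3 → T at (9,11); v=(-1,-1)

Final position: (9,11)
Wall sequence: BRT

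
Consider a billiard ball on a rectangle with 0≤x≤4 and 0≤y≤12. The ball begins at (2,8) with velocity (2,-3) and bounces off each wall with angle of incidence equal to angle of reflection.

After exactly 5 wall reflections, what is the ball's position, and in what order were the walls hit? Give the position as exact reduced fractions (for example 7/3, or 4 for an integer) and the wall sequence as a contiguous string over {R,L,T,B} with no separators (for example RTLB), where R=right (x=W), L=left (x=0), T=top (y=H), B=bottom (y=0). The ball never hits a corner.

Final position: (2/3,12)
Wall sequence: RBLRT

1. t=1 → R at (4,5); v=(-2,-3)
2. t=5/3 → B at (2/3,0); v=(-2,3)
3. t=1/3 → L at (0,1); v=(2,3)
4. t=2 → R at (4,7); v=(-2,3)
5. t=5/3 → T at (2/3,12); v=(-2,-3)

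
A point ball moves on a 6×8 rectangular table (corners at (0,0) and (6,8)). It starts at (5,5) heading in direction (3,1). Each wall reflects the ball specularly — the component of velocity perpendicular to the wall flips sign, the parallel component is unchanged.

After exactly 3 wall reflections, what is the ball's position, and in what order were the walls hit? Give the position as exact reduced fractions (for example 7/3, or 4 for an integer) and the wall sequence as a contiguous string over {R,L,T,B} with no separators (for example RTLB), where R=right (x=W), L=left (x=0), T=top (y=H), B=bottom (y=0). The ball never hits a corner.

Final position: (2,8)
Wall sequence: RLT

1. t=1/3 → R at (6,16/3); v=(-3,1)
2. t=2 → L at (0,22/3); v=(3,1)
3. t=2/3 → T at (2,8); v=(3,-1)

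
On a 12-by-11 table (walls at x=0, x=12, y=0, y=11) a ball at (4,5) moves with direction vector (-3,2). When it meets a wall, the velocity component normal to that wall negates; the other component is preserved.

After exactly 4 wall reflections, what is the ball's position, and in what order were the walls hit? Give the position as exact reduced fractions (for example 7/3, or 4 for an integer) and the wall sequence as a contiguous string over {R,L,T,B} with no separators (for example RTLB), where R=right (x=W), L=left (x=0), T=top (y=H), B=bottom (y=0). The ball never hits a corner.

Final position: (5/2,0)
Wall sequence: LTRB

1. t=4/3 → L at (0,23/3); v=(3,2)
2. t=5/3 → T at (5,11); v=(3,-2)
3. t=7/3 → R at (12,19/3); v=(-3,-2)
4. t=19/6 → B at (5/2,0); v=(-3,2)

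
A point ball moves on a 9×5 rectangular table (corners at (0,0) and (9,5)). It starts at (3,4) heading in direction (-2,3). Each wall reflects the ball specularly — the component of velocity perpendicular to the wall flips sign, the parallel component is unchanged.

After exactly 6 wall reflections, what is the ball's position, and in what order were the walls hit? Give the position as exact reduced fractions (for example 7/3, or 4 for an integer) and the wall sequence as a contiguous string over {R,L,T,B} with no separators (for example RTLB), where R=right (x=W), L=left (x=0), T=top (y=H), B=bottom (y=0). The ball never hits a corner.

Final position: (9,2)
Wall sequence: TLBTBR

1. t=1/3 → T at (7/3,5); v=(-2,-3)
2. t=7/6 → L at (0,3/2); v=(2,-3)
3. t=1/2 → B at (1,0); v=(2,3)
4. t=5/3 → T at (13/3,5); v=(2,-3)
5. t=5/3 → B at (23/3,0); v=(2,3)
6. t=2/3 → R at (9,2); v=(-2,3)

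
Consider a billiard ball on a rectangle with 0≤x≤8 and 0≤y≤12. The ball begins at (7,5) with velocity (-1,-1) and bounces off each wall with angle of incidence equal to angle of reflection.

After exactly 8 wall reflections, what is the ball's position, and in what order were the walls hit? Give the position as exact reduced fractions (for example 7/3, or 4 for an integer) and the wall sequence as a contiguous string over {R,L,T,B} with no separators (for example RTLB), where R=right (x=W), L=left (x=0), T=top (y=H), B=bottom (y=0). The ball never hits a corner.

1. t=5 → B at (2,0); v=(-1,1)
2. t=2 → L at (0,2); v=(1,1)
3. t=8 → R at (8,10); v=(-1,1)
4. t=2 → T at (6,12); v=(-1,-1)
5. t=6 → L at (0,6); v=(1,-1)
6. t=6 → B at (6,0); v=(1,1)
7. t=2 → R at (8,2); v=(-1,1)
8. t=8 → L at (0,10); v=(1,1)

Final position: (0,10)
Wall sequence: BLRTLBRL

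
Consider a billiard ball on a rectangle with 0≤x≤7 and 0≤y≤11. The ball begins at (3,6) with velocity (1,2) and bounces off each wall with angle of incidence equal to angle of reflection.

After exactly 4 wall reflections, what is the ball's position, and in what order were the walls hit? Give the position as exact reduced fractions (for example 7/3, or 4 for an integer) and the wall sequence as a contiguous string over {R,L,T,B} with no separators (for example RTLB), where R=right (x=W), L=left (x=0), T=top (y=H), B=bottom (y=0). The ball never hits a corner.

Final position: (0,6)
Wall sequence: TRBL

1. t=5/2 → T at (11/2,11); v=(1,-2)
2. t=3/2 → R at (7,8); v=(-1,-2)
3. t=4 → B at (3,0); v=(-1,2)
4. t=3 → L at (0,6); v=(1,2)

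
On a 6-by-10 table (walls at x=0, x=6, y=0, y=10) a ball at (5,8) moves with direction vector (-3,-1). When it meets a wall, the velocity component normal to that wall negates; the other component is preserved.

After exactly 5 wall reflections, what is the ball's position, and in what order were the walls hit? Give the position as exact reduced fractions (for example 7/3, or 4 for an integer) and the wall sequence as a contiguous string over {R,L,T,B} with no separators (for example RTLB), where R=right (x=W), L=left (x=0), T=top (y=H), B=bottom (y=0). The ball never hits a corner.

1. t=5/3 → L at (0,19/3); v=(3,-1)
2. t=2 → R at (6,13/3); v=(-3,-1)
3. t=2 → L at (0,7/3); v=(3,-1)
4. t=2 → R at (6,1/3); v=(-3,-1)
5. t=1/3 → B at (5,0); v=(-3,1)

Final position: (5,0)
Wall sequence: LRLRB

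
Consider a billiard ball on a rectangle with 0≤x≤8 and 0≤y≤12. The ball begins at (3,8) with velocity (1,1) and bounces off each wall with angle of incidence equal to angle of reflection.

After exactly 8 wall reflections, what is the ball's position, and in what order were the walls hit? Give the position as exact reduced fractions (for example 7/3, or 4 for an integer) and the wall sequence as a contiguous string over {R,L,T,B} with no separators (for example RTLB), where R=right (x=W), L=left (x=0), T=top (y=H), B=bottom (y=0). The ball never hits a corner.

Final position: (8,3)
Wall sequence: TRLBRTLR

1. t=4 → T at (7,12); v=(1,-1)
2. t=1 → R at (8,11); v=(-1,-1)
3. t=8 → L at (0,3); v=(1,-1)
4. t=3 → B at (3,0); v=(1,1)
5. t=5 → R at (8,5); v=(-1,1)
6. t=7 → T at (1,12); v=(-1,-1)
7. t=1 → L at (0,11); v=(1,-1)
8. t=8 → R at (8,3); v=(-1,-1)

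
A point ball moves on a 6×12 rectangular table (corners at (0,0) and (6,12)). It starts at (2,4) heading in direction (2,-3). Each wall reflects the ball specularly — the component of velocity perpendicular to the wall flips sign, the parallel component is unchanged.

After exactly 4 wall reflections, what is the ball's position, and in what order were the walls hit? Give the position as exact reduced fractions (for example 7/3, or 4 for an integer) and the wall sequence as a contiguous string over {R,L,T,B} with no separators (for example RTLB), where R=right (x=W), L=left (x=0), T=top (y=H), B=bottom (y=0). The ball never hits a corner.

Final position: (2/3,12)
Wall sequence: BRLT

1. t=4/3 → B at (14/3,0); v=(2,3)
2. t=2/3 → R at (6,2); v=(-2,3)
3. t=3 → L at (0,11); v=(2,3)
4. t=1/3 → T at (2/3,12); v=(2,-3)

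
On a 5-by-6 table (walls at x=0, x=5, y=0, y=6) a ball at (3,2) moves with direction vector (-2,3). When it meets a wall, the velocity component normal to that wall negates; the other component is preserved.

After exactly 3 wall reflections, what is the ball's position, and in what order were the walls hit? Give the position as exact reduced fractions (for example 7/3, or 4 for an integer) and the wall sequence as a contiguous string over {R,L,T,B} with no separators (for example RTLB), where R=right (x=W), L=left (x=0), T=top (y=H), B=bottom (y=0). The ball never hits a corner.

Final position: (11/3,0)
Wall sequence: TLB

1. t=4/3 → T at (1/3,6); v=(-2,-3)
2. t=1/6 → L at (0,11/2); v=(2,-3)
3. t=11/6 → B at (11/3,0); v=(2,3)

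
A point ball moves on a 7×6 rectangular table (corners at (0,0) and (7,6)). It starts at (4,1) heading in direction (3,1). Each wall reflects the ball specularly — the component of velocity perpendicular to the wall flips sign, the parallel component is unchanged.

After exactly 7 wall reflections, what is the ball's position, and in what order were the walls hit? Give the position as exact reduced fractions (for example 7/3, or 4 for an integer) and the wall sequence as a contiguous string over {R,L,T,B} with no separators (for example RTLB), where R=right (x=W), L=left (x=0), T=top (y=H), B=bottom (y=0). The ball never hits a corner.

1. t=1 → R at (7,2); v=(-3,1)
2. t=7/3 → L at (0,13/3); v=(3,1)
3. t=5/3 → T at (5,6); v=(3,-1)
4. t=2/3 → R at (7,16/3); v=(-3,-1)
5. t=7/3 → L at (0,3); v=(3,-1)
6. t=7/3 → R at (7,2/3); v=(-3,-1)
7. t=2/3 → B at (5,0); v=(-3,1)

Final position: (5,0)
Wall sequence: RLTRLRB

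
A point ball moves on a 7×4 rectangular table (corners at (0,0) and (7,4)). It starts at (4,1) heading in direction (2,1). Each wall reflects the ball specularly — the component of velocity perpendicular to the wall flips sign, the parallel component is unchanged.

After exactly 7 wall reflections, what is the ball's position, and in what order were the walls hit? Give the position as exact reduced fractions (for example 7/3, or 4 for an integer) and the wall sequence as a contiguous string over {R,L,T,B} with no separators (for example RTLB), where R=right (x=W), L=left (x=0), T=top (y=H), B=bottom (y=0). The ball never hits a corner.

1. t=3/2 → R at (7,5/2); v=(-2,1)
2. t=3/2 → T at (4,4); v=(-2,-1)
3. t=2 → L at (0,2); v=(2,-1)
4. t=2 → B at (4,0); v=(2,1)
5. t=3/2 → R at (7,3/2); v=(-2,1)
6. t=5/2 → T at (2,4); v=(-2,-1)
7. t=1 → L at (0,3); v=(2,-1)

Final position: (0,3)
Wall sequence: RTLBRTL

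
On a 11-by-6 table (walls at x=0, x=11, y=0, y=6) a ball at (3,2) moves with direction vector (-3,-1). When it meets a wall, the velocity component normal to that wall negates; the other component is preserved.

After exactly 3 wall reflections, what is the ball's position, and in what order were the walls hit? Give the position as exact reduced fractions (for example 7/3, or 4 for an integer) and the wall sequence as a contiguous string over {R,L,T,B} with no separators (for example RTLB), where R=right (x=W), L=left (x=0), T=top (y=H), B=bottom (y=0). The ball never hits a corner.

1. t=1 → L at (0,1); v=(3,-1)
2. t=1 → B at (3,0); v=(3,1)
3. t=8/3 → R at (11,8/3); v=(-3,1)

Final position: (11,8/3)
Wall sequence: LBR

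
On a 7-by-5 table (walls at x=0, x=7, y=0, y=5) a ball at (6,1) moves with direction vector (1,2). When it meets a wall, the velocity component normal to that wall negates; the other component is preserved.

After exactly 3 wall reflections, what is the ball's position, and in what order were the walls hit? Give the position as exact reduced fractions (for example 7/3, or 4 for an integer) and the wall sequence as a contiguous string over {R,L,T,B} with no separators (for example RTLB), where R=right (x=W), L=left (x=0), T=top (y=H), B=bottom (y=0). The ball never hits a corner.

Final position: (7/2,0)
Wall sequence: RTB

1. t=1 → R at (7,3); v=(-1,2)
2. t=1 → T at (6,5); v=(-1,-2)
3. t=5/2 → B at (7/2,0); v=(-1,2)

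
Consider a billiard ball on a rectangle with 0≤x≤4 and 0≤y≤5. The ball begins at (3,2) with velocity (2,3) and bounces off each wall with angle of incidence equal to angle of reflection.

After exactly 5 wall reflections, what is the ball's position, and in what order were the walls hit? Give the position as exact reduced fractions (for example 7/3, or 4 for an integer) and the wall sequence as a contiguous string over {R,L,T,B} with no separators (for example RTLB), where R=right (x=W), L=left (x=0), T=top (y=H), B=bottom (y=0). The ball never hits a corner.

1. t=1/2 → R at (4,7/2); v=(-2,3)
2. t=1/2 → T at (3,5); v=(-2,-3)
3. t=3/2 → L at (0,1/2); v=(2,-3)
4. t=1/6 → B at (1/3,0); v=(2,3)
5. t=5/3 → T at (11/3,5); v=(2,-3)

Final position: (11/3,5)
Wall sequence: RTLBT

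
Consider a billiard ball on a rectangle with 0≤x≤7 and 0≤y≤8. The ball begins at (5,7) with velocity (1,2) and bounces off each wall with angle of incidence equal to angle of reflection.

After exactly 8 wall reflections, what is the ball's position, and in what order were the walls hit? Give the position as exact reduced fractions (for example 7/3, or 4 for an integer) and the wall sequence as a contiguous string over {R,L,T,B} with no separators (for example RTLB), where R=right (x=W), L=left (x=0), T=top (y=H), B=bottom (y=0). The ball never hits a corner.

Final position: (13/2,8)
Wall sequence: TRBTLBRT

1. t=1/2 → T at (11/2,8); v=(1,-2)
2. t=3/2 → R at (7,5); v=(-1,-2)
3. t=5/2 → B at (9/2,0); v=(-1,2)
4. t=4 → T at (1/2,8); v=(-1,-2)
5. t=1/2 → L at (0,7); v=(1,-2)
6. t=7/2 → B at (7/2,0); v=(1,2)
7. t=7/2 → R at (7,7); v=(-1,2)
8. t=1/2 → T at (13/2,8); v=(-1,-2)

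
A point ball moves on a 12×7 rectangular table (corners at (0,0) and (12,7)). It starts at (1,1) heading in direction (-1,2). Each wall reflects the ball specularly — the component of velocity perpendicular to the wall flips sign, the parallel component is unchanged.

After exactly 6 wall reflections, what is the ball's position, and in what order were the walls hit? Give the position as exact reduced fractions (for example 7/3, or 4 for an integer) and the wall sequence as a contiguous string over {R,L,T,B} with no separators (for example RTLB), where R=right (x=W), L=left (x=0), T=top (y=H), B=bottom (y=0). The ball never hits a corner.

1. t=1 → L at (0,3); v=(1,2)
2. t=2 → T at (2,7); v=(1,-2)
3. t=7/2 → B at (11/2,0); v=(1,2)
4. t=7/2 → T at (9,7); v=(1,-2)
5. t=3 → R at (12,1); v=(-1,-2)
6. t=1/2 → B at (23/2,0); v=(-1,2)

Final position: (23/2,0)
Wall sequence: LTBTRB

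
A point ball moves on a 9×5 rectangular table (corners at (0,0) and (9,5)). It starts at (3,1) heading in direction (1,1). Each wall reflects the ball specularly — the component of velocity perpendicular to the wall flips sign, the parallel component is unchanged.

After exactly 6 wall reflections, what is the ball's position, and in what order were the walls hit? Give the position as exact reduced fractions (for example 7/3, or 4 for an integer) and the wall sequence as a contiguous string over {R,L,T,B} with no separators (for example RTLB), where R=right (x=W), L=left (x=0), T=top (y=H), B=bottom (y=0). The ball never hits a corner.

Final position: (4,0)
Wall sequence: TRBTLB

1. t=4 → T at (7,5); v=(1,-1)
2. t=2 → R at (9,3); v=(-1,-1)
3. t=3 → B at (6,0); v=(-1,1)
4. t=5 → T at (1,5); v=(-1,-1)
5. t=1 → L at (0,4); v=(1,-1)
6. t=4 → B at (4,0); v=(1,1)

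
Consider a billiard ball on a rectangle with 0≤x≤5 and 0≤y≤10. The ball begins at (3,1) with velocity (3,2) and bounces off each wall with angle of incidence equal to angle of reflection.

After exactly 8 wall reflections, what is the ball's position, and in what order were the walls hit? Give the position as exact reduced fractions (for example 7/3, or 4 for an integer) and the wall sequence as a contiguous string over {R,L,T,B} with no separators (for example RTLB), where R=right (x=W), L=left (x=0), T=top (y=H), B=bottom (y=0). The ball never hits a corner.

1. t=2/3 → R at (5,7/3); v=(-3,2)
2. t=5/3 → L at (0,17/3); v=(3,2)
3. t=5/3 → R at (5,9); v=(-3,2)
4. t=1/2 → T at (7/2,10); v=(-3,-2)
5. t=7/6 → L at (0,23/3); v=(3,-2)
6. t=5/3 → R at (5,13/3); v=(-3,-2)
7. t=5/3 → L at (0,1); v=(3,-2)
8. t=1/2 → B at (3/2,0); v=(3,2)

Final position: (3/2,0)
Wall sequence: RLRTLRLB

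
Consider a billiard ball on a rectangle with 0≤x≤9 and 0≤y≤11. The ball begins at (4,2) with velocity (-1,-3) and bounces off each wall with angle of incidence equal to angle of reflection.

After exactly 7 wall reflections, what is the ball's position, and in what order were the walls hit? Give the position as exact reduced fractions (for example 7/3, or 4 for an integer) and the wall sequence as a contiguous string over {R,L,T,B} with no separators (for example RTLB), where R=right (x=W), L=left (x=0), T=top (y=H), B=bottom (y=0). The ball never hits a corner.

Final position: (20/3,0)
Wall sequence: BLTBTRB

1. t=2/3 → B at (10/3,0); v=(-1,3)
2. t=10/3 → L at (0,10); v=(1,3)
3. t=1/3 → T at (1/3,11); v=(1,-3)
4. t=11/3 → B at (4,0); v=(1,3)
5. t=11/3 → T at (23/3,11); v=(1,-3)
6. t=4/3 → R at (9,7); v=(-1,-3)
7. t=7/3 → B at (20/3,0); v=(-1,3)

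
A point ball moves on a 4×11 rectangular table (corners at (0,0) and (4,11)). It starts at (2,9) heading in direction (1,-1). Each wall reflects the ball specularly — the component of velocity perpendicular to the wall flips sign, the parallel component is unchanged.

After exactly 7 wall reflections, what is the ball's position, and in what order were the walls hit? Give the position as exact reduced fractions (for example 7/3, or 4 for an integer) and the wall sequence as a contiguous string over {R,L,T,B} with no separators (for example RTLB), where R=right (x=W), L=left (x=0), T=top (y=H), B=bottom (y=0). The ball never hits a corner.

Final position: (2,11)
Wall sequence: RLBRLRT

1. t=2 → R at (4,7); v=(-1,-1)
2. t=4 → L at (0,3); v=(1,-1)
3. t=3 → B at (3,0); v=(1,1)
4. t=1 → R at (4,1); v=(-1,1)
5. t=4 → L at (0,5); v=(1,1)
6. t=4 → R at (4,9); v=(-1,1)
7. t=2 → T at (2,11); v=(-1,-1)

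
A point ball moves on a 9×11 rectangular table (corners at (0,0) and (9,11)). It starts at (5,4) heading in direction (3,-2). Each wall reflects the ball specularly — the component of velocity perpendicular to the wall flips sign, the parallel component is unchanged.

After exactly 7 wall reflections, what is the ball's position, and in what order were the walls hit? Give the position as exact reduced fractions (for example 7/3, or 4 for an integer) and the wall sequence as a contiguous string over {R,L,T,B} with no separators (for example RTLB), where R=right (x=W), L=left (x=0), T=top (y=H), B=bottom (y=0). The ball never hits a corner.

Final position: (8,0)
Wall sequence: RBLRTLB

1. t=4/3 → R at (9,4/3); v=(-3,-2)
2. t=2/3 → B at (7,0); v=(-3,2)
3. t=7/3 → L at (0,14/3); v=(3,2)
4. t=3 → R at (9,32/3); v=(-3,2)
5. t=1/6 → T at (17/2,11); v=(-3,-2)
6. t=17/6 → L at (0,16/3); v=(3,-2)
7. t=8/3 → B at (8,0); v=(3,2)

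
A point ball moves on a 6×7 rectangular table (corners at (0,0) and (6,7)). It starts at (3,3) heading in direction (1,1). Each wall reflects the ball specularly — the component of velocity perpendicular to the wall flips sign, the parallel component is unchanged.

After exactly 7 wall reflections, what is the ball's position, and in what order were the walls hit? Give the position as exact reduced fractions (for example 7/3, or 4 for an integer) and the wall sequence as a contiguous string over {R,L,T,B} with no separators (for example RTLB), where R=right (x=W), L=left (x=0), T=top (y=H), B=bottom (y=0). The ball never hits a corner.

1. t=3 → R at (6,6); v=(-1,1)
2. t=1 → T at (5,7); v=(-1,-1)
3. t=5 → L at (0,2); v=(1,-1)
4. t=2 → B at (2,0); v=(1,1)
5. t=4 → R at (6,4); v=(-1,1)
6. t=3 → T at (3,7); v=(-1,-1)
7. t=3 → L at (0,4); v=(1,-1)

Final position: (0,4)
Wall sequence: RTLBRTL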